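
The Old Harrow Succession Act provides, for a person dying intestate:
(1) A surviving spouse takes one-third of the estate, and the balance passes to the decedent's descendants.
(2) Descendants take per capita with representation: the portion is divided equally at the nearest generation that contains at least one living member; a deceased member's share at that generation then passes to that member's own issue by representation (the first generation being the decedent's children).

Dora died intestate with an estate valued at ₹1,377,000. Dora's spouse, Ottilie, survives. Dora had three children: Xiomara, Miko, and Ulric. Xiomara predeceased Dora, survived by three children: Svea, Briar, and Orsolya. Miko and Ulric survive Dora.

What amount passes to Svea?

Svea receives ₹102,000.

Ottilie takes one-third of ₹1,377,000 = ₹459,000. The remaining ₹918,000 passes to the descendants.
The descendants' portion (₹918,000) is divided into 3 shares of ₹306,000: Miko and Ulric each take ₹306,000; Xiomara's ₹306,000 share passes to Xiomara's issue.
Xiomara's share (₹306,000) is divided into 3 shares of ₹102,000: Svea, Briar, and Orsolya each take ₹102,000.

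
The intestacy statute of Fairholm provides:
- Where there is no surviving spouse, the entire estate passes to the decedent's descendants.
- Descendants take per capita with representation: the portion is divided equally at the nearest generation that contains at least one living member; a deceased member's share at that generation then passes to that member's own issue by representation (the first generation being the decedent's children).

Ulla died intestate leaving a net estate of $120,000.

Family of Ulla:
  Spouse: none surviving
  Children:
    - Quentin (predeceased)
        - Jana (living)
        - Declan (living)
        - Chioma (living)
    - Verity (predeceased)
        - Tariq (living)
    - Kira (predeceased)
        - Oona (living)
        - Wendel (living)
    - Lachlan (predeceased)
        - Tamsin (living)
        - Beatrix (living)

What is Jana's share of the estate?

Jana receives $15,000.

The entire $120,000 passes to the descendants.
No child survives, so the initial division is made at the grandchildren's generation.
That amount ($120,000) is divided into 8 shares of $15,000: Jana, Declan, Chioma, Tariq, Oona, Wendel, Tamsin, and Beatrix each take $15,000.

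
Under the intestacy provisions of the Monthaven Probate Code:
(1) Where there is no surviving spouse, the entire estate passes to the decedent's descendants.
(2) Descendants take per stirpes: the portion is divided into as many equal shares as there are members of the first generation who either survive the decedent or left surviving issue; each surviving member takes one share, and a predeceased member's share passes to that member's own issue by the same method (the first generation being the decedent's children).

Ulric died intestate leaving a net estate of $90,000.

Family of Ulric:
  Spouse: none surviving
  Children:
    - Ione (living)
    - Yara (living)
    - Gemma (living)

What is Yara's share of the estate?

The entire $90,000 passes to the descendants.
That amount ($90,000) is divided into 3 shares of $30,000: Ione, Yara, and Gemma each take $30,000.

Yara receives $30,000.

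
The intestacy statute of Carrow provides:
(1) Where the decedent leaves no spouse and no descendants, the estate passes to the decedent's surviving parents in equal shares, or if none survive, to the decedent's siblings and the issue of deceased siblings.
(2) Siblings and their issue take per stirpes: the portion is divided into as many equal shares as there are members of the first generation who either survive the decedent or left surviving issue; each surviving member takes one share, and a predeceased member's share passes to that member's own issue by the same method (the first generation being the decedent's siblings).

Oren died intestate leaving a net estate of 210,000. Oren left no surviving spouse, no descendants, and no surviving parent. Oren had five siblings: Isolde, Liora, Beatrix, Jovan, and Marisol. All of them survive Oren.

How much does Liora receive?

Liora receives 42,000.

The entire 210,000 passes to the siblings and their issue.
That amount (210,000) is divided into 5 shares of 42,000: Isolde, Liora, Beatrix, Jovan, and Marisol each take 42,000.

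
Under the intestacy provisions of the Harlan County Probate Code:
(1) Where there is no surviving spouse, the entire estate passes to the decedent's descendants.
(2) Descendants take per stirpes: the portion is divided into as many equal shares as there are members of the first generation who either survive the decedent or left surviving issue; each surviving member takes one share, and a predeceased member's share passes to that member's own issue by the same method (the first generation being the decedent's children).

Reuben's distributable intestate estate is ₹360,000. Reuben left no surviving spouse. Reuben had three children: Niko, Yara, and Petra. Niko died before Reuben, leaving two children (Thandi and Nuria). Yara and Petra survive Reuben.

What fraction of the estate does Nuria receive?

Nuria receives 1/6 of the estate.

The entire ₹360,000 passes to the descendants.
That amount (₹360,000) is divided into 3 shares of ₹120,000: Yara and Petra each take ₹120,000; Niko's ₹120,000 share passes to Niko's issue.
Niko's share (₹120,000) is divided into 2 shares of ₹60,000: Thandi and Nuria each take ₹60,000.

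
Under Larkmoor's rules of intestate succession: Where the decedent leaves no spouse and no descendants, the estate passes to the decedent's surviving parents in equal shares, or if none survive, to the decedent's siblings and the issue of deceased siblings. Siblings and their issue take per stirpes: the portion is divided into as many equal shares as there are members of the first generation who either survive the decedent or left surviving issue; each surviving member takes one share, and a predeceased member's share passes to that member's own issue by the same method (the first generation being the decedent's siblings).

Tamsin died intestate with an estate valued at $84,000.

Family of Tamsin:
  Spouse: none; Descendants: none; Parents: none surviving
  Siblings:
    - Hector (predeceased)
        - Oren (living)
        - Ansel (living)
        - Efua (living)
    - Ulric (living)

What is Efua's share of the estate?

Efua receives $14,000.

The entire $84,000 passes to the siblings and their issue.
That amount ($84,000) is divided into 2 shares of $42,000: Ulric takes $42,000; Hector's $42,000 share passes to Hector's issue.
Hector's share ($42,000) is divided into 3 shares of $14,000: Oren, Ansel, and Efua each take $14,000.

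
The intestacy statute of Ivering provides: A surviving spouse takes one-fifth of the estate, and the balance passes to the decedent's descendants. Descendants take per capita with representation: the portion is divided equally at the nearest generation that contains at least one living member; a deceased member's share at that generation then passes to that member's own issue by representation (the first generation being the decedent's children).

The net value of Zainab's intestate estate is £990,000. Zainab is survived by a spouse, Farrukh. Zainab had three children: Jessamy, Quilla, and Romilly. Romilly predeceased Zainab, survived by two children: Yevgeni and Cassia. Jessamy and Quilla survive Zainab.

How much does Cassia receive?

Farrukh takes one-fifth of £990,000 = £198,000. The remaining £792,000 passes to the descendants.
The descendants' portion (£792,000) is divided into 3 shares of £264,000: Jessamy and Quilla each take £264,000; Romilly's £264,000 share passes to Romilly's issue.
Romilly's share (£264,000) is divided into 2 shares of £132,000: Yevgeni and Cassia each take £132,000.

Cassia receives £132,000.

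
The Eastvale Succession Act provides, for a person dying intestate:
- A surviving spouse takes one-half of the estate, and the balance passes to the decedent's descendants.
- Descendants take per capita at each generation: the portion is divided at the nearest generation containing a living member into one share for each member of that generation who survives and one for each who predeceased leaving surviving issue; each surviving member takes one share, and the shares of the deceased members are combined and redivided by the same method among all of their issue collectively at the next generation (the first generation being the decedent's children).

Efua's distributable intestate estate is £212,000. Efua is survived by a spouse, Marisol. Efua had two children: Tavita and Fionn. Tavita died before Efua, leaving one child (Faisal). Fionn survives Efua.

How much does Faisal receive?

Marisol takes one-half of £212,000 = £106,000. The remaining £106,000 passes to the descendants.
The descendants' portion (£106,000) is divided at the children's generation into 2 shares of £53,000. Fionn takes £53,000. The remaining share for the deceased Tavita (£53,000) is carried to the next generation.
That pool (£53,000) passes entirely to Faisal, the sole taker at the grandchildren's generation.

Faisal receives £53,000.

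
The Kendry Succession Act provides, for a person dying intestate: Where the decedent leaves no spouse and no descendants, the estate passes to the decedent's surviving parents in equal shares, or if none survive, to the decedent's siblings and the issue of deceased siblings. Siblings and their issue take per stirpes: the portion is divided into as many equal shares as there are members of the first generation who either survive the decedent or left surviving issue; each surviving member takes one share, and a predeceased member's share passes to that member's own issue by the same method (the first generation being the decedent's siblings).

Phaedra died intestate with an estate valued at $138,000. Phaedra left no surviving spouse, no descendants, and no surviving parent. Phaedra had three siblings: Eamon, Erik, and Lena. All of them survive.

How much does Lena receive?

Lena receives $46,000.

The entire $138,000 passes to the siblings and their issue.
That amount ($138,000) is divided into 3 shares of $46,000: Eamon, Erik, and Lena each take $46,000.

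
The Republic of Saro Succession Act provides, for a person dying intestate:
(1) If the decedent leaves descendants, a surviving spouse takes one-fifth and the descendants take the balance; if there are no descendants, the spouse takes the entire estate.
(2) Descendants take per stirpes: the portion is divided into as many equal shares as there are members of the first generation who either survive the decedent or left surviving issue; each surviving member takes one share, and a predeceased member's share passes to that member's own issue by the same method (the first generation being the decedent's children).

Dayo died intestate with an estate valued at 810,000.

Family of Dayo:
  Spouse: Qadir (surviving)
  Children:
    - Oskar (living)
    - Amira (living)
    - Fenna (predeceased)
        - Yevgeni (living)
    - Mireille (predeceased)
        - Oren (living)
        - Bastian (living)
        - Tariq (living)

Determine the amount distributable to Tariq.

Qadir takes one-fifth of 810,000 = 162,000. The remaining 648,000 passes to the descendants.
The descendants' portion (648,000) is divided into 4 shares of 162,000: Oskar and Amira each take 162,000; Fenna's 162,000 share passes to Fenna's issue; Mireille's 162,000 share passes to Mireille's issue.
Fenna's share (162,000) passes entirely to Yevgeni.
Mireille's share (162,000) is divided into 3 shares of 54,000: Oren, Bastian, and Tariq each take 54,000.

Tariq receives 54,000.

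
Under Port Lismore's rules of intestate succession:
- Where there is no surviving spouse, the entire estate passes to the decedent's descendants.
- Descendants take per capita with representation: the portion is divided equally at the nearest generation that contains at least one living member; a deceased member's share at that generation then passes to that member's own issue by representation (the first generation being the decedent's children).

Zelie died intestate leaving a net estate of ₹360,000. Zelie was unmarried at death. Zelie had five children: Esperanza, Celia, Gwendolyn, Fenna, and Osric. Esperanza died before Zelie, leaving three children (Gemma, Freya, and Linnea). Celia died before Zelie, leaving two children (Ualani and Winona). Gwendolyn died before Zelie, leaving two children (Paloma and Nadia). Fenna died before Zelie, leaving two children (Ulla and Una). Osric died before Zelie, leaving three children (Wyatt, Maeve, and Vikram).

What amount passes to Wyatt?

Wyatt receives ₹30,000.

The entire ₹360,000 passes to the descendants.
No child survives, so the initial division is made at the grandchildren's generation.
That amount (₹360,000) is divided into 12 shares of ₹30,000: Gemma, Freya, Linnea, Ualani, Winona, Paloma, Nadia, Ulla, Una, Wyatt, Maeve, and Vikram each take ₹30,000.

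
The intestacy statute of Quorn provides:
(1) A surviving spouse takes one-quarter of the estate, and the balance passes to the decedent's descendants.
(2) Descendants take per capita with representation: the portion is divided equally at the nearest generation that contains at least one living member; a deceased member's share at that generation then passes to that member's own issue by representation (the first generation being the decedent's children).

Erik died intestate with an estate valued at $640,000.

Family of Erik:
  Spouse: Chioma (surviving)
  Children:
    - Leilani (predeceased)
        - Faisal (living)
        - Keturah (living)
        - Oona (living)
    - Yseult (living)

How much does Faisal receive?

Faisal receives $80,000.

Chioma takes one-quarter of $640,000 = $160,000. The remaining $480,000 passes to the descendants.
The descendants' portion ($480,000) is divided into 2 shares of $240,000: Yseult takes $240,000; Leilani's $240,000 share passes to Leilani's issue.
Leilani's share ($240,000) is divided into 3 shares of $80,000: Faisal, Keturah, and Oona each take $80,000.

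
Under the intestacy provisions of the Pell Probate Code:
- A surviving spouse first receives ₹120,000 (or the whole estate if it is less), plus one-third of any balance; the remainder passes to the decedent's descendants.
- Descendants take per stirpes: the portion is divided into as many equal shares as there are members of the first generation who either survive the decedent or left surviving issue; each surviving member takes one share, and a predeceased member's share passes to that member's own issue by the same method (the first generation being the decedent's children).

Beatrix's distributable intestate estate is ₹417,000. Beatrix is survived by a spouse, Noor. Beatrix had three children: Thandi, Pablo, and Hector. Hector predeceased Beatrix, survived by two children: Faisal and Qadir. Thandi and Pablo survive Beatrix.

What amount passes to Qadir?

Noor first takes ₹120,000, leaving a balance of ₹297,000. Noor then takes one-third of the balance (₹99,000), for a total of ₹219,000. The remaining ₹198,000 passes to the descendants.
The descendants' portion (₹198,000) is divided into 3 shares of ₹66,000: Thandi and Pablo each take ₹66,000; Hector's ₹66,000 share passes to Hector's issue.
Hector's share (₹66,000) is divided into 2 shares of ₹33,000: Faisal and Qadir each take ₹33,000.

Qadir receives ₹33,000.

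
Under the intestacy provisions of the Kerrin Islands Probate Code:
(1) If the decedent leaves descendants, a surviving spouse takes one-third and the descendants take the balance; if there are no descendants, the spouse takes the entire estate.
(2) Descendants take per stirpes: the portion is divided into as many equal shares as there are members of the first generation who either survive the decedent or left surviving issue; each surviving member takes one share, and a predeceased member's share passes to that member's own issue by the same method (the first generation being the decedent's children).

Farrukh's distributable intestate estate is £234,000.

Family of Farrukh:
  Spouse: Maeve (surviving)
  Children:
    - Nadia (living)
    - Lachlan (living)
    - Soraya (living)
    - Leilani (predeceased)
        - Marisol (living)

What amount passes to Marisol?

Maeve takes one-third of £234,000 = £78,000. The remaining £156,000 passes to the descendants.
The descendants' portion (£156,000) is divided into 4 shares of £39,000: Nadia, Lachlan, and Soraya each take £39,000; Leilani's £39,000 share passes to Leilani's issue.
Leilani's share (£39,000) passes entirely to Marisol.

Marisol receives £39,000.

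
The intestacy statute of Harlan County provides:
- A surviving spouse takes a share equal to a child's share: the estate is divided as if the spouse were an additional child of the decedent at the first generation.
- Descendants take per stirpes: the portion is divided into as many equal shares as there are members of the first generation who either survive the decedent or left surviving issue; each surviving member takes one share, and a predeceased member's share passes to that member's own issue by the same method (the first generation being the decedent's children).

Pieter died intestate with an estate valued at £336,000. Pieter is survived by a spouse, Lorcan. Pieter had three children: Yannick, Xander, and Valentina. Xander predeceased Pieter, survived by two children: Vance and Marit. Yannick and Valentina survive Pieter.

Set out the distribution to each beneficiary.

Lorcan: £84,000; Yannick: £84,000; Vance: £42,000; Marit: £42,000; Valentina: £84,000

The spouse counts as an additional share at the children's level, so there are 4 primary shares of £84,000. Lorcan takes one such share (£84,000).
The children's combined portion (£252,000) is divided into 3 shares of £84,000: Yannick and Valentina each take £84,000; Xander's £84,000 share passes to Xander's issue.
Xander's share (£84,000) is divided into 2 shares of £42,000: Vance and Marit each take £42,000.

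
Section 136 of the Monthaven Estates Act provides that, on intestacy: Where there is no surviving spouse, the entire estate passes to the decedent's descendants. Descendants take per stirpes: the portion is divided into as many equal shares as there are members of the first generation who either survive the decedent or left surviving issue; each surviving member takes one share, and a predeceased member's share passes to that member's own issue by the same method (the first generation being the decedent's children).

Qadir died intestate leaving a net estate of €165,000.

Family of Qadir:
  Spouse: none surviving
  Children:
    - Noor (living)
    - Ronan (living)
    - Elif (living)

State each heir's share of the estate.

The entire €165,000 passes to the descendants.
That amount (€165,000) is divided into 3 shares of €55,000: Noor, Ronan, and Elif each take €55,000.

Noor: €55,000; Ronan: €55,000; Elif: €55,000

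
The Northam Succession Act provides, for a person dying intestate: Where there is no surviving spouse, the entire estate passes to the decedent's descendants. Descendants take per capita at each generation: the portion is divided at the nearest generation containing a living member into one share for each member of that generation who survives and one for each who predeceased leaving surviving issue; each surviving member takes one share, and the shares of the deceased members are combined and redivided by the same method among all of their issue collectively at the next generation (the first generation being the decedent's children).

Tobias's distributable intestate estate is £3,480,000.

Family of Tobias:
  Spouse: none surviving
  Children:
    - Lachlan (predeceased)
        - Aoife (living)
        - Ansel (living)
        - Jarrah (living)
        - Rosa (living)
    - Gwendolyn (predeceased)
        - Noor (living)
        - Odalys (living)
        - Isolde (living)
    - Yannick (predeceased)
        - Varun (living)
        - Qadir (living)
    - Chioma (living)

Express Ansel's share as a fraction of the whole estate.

The entire £3,480,000 passes to the descendants.
That amount (£3,480,000) is divided at the children's generation into 4 shares of £870,000. Chioma takes £870,000. The 3 shares of the deceased (Lachlan, Gwendolyn, and Yannick) are combined into a pool of £2,610,000.
That pool (£2,610,000) is divided at the grandchildren's generation equally among Aoife, Ansel, Jarrah, Rosa, Noor, Odalys, Isolde, Varun, and Qadir: £290,000 each.

Ansel receives 1/12 of the estate.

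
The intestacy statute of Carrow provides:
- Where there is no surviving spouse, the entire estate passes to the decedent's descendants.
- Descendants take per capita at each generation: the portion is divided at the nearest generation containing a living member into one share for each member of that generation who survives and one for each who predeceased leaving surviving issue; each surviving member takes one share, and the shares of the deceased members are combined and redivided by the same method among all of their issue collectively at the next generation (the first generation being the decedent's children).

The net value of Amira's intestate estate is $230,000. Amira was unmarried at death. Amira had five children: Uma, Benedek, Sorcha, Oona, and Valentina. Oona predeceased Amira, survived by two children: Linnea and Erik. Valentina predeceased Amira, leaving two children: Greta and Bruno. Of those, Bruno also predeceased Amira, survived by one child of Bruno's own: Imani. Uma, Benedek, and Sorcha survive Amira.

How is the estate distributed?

The entire $230,000 passes to the descendants.
That amount ($230,000) is divided at the children's generation into 5 shares of $46,000. Uma, Benedek, and Sorcha each take $46,000. The 2 shares of the deceased (Oona and Valentina) are combined into a pool of $92,000.
That pool ($92,000) is divided at the grandchildren's generation into 4 shares of $23,000. Linnea, Erik, and Greta each take $23,000. The remaining share for the deceased Bruno ($23,000) is carried to the next generation.
That pool ($23,000) passes entirely to Imani, the sole taker at the great-grandchildren's generation.

Uma: $46,000; Benedek: $46,000; Sorcha: $46,000; Linnea: $23,000; Erik: $23,000; Greta: $23,000; Imani: $23,000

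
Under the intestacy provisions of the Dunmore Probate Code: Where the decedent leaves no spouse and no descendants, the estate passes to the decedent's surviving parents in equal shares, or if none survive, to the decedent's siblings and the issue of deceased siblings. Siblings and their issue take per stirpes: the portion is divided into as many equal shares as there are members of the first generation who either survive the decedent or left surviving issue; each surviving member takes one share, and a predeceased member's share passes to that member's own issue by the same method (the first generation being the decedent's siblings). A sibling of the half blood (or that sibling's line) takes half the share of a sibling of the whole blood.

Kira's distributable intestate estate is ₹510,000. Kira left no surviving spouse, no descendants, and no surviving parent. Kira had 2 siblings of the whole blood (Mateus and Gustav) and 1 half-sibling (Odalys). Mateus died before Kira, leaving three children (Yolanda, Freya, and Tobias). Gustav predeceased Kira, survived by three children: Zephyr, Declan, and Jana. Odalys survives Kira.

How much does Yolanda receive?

Yolanda receives ₹68,000.

The entire ₹510,000 passes to the siblings and their issue.
Counting each half-blood sibling's line as half a unit, there are 5/2 units in ₹510,000, so one unit is ₹204,000. Whole-blood lines (Mateus and Gustav) take ₹204,000 each; half-blood lines (Odalys) take ₹102,000 each.
Mateus's share (₹204,000) is divided into 3 shares of ₹68,000: Yolanda, Freya, and Tobias each take ₹68,000.
Gustav's share (₹204,000) is divided into 3 shares of ₹68,000: Zephyr, Declan, and Jana each take ₹68,000.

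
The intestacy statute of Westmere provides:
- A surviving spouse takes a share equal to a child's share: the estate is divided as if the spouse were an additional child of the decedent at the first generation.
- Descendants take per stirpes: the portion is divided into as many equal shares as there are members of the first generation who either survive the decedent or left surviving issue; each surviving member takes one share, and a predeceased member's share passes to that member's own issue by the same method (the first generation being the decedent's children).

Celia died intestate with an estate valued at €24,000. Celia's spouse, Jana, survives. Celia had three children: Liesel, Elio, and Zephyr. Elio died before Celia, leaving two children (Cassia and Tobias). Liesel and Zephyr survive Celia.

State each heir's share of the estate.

Jana: €6,000; Liesel: €6,000; Cassia: €3,000; Tobias: €3,000; Zephyr: €6,000

The spouse counts as an additional share at the children's level, so there are 4 primary shares of €6,000. Jana takes one such share (€6,000).
The children's combined portion (€18,000) is divided into 3 shares of €6,000: Liesel and Zephyr each take €6,000; Elio's €6,000 share passes to Elio's issue.
Elio's share (€6,000) is divided into 2 shares of €3,000: Cassia and Tobias each take €3,000.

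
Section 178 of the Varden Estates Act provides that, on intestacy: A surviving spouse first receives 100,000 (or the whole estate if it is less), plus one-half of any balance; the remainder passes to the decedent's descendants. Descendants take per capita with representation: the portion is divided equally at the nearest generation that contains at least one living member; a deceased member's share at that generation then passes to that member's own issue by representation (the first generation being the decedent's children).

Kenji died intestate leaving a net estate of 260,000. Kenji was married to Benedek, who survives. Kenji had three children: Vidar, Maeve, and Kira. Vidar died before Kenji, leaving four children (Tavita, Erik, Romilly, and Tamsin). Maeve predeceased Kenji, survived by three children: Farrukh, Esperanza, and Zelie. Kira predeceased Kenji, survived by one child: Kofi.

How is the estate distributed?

Benedek first takes 100,000, leaving a balance of 160,000. Benedek then takes one-half of the balance (80,000), for a total of 180,000. The remaining 80,000 passes to the descendants.
No child survives, so the initial division is made at the grandchildren's generation.
The descendants' portion (80,000) is divided into 8 shares of 10,000: Tavita, Erik, Romilly, Tamsin, Farrukh, Esperanza, Zelie, and Kofi each take 10,000.

Benedek: 180,000; Tavita: 10,000; Erik: 10,000; Romilly: 10,000; Tamsin: 10,000; Farrukh: 10,000; Esperanza: 10,000; Zelie: 10,000; Kofi: 10,000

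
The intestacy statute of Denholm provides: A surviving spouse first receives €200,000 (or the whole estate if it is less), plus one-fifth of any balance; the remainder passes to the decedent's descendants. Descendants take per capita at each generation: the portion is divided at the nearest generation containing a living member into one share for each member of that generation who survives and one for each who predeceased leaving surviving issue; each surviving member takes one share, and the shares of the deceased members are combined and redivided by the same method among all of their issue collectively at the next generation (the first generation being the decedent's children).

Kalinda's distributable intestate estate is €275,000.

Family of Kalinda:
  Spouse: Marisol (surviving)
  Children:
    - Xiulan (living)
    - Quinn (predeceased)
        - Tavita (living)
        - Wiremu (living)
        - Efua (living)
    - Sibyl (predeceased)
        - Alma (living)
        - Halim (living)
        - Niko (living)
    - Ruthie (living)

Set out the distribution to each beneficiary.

Marisol first takes €200,000, leaving a balance of €75,000. Marisol then takes one-fifth of the balance (€15,000), for a total of €215,000. The remaining €60,000 passes to the descendants.
The descendants' portion (€60,000) is divided at the children's generation into 4 shares of €15,000. Xiulan and Ruthie each take €15,000. The 2 shares of the deceased (Quinn and Sibyl) are combined into a pool of €30,000.
That pool (€30,000) is divided at the grandchildren's generation equally among Tavita, Wiremu, Efua, Alma, Halim, and Niko: €5,000 each.

Marisol: €215,000; Xiulan: €15,000; Tavita: €5,000; Wiremu: €5,000; Efua: €5,000; Alma: €5,000; Halim: €5,000; Niko: €5,000; Ruthie: €15,000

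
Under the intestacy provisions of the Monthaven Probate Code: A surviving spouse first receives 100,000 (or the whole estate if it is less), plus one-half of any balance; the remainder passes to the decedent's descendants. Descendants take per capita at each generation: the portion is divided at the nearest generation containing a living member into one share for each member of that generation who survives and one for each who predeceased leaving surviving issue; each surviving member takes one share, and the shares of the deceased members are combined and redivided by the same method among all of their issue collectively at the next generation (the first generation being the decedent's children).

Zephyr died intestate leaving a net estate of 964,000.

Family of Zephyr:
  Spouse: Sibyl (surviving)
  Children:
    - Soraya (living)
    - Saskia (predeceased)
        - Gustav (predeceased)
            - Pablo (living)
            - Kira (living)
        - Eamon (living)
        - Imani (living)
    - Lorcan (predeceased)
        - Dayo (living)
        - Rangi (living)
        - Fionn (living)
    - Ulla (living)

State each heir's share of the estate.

Sibyl first takes 100,000, leaving a balance of 864,000. Sibyl then takes one-half of the balance (432,000), for a total of 532,000. The remaining 432,000 passes to the descendants.
The descendants' portion (432,000) is divided at the children's generation into 4 shares of 108,000. Soraya and Ulla each take 108,000. The 2 shares of the deceased (Saskia and Lorcan) are combined into a pool of 216,000.
That pool (216,000) is divided at the grandchildren's generation into 6 shares of 36,000. Eamon, Imani, Dayo, Rangi, and Fionn each take 36,000. The remaining share for the deceased Gustav (36,000) is carried to the next generation.
That pool (36,000) is divided at the great-grandchildren's generation equally among Pablo and Kira: 18,000 each.

Sibyl: 532,000; Soraya: 108,000; Pablo: 18,000; Kira: 18,000; Eamon: 36,000; Imani: 36,000; Dayo: 36,000; Rangi: 36,000; Fionn: 36,000; Ulla: 108,000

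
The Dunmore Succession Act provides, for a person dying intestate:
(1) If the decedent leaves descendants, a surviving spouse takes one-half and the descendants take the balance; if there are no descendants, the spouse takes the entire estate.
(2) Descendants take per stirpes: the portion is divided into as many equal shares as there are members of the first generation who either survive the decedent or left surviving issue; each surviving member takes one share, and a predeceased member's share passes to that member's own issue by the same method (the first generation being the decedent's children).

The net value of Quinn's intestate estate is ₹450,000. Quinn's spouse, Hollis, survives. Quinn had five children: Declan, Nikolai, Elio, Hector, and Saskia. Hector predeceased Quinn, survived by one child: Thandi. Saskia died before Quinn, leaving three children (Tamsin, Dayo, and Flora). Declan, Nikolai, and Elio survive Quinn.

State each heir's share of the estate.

Hollis: ₹225,000; Declan: ₹45,000; Nikolai: ₹45,000; Elio: ₹45,000; Thandi: ₹45,000; Tamsin: ₹15,000; Dayo: ₹15,000; Flora: ₹15,000

Hollis takes one-half of ₹450,000 = ₹225,000. The remaining ₹225,000 passes to the descendants.
The descendants' portion (₹225,000) is divided into 5 shares of ₹45,000: Declan, Nikolai, and Elio each take ₹45,000; Hector's ₹45,000 share passes to Hector's issue; Saskia's ₹45,000 share passes to Saskia's issue.
Hector's share (₹45,000) passes entirely to Thandi.
Saskia's share (₹45,000) is divided into 3 shares of ₹15,000: Tamsin, Dayo, and Flora each take ₹15,000.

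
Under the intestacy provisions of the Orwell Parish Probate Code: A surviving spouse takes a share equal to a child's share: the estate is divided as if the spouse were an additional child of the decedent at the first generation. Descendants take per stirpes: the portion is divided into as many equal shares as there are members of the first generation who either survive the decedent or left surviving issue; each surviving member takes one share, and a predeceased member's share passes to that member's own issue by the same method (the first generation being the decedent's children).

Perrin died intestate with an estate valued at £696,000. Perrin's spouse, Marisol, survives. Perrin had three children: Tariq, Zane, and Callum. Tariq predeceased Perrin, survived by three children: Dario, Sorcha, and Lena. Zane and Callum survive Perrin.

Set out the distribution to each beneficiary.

Marisol: £174,000; Dario: £58,000; Sorcha: £58,000; Lena: £58,000; Zane: £174,000; Callum: £174,000

The spouse counts as an additional share at the children's level, so there are 4 primary shares of £174,000. Marisol takes one such share (£174,000).
The children's combined portion (£522,000) is divided into 3 shares of £174,000: Zane and Callum each take £174,000; Tariq's £174,000 share passes to Tariq's issue.
Tariq's share (£174,000) is divided into 3 shares of £58,000: Dario, Sorcha, and Lena each take £58,000.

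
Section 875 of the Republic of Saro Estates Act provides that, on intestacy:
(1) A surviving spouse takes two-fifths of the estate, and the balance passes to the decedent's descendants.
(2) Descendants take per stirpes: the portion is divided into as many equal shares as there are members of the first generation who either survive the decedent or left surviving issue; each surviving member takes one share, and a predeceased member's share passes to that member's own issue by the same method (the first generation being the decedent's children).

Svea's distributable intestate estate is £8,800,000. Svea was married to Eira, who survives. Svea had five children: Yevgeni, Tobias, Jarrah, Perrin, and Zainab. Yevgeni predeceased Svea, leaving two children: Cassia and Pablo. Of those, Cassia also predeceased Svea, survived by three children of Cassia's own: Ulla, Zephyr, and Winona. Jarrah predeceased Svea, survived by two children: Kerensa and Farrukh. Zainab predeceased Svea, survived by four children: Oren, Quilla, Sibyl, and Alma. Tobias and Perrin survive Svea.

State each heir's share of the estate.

Eira: £3,520,000; Ulla: £176,000; Zephyr: £176,000; Winona: £176,000; Pablo: £528,000; Tobias: £1,056,000; Kerensa: £528,000; Farrukh: £528,000; Perrin: £1,056,000; Oren: £264,000; Quilla: £264,000; Sibyl: £264,000; Alma: £264,000

Eira takes two-fifths of £8,800,000 = £3,520,000. The remaining £5,280,000 passes to the descendants.
The descendants' portion (£5,280,000) is divided into 5 shares of £1,056,000: Tobias and Perrin each take £1,056,000; Yevgeni's £1,056,000 share passes to Yevgeni's issue; Jarrah's £1,056,000 share passes to Jarrah's issue; Zainab's £1,056,000 share passes to Zainab's issue.
Yevgeni's share (£1,056,000) is divided into 2 shares of £528,000: Pablo takes £528,000; Cassia's £528,000 share passes to Cassia's issue.
Cassia's share (£528,000) is divided into 3 shares of £176,000: Ulla, Zephyr, and Winona each take £176,000.
Jarrah's share (£1,056,000) is divided into 2 shares of £528,000: Kerensa and Farrukh each take £528,000.
Zainab's share (£1,056,000) is divided into 4 shares of £264,000: Oren, Quilla, Sibyl, and Alma each take £264,000.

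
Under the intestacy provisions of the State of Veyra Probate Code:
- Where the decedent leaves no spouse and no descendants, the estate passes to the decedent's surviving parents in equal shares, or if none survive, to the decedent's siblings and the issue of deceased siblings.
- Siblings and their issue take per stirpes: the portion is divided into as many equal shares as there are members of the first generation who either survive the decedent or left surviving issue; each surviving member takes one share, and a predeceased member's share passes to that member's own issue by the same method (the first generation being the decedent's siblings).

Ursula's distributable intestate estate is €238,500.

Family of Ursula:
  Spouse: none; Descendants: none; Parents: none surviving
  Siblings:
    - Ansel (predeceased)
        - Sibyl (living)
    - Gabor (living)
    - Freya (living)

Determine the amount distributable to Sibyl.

The entire €238,500 passes to the siblings and their issue.
That amount (€238,500) is divided into 3 shares of €79,500: Gabor and Freya each take €79,500; Ansel's €79,500 share passes to Ansel's issue.
Ansel's share (€79,500) passes entirely to Sibyl.

Sibyl receives €79,500.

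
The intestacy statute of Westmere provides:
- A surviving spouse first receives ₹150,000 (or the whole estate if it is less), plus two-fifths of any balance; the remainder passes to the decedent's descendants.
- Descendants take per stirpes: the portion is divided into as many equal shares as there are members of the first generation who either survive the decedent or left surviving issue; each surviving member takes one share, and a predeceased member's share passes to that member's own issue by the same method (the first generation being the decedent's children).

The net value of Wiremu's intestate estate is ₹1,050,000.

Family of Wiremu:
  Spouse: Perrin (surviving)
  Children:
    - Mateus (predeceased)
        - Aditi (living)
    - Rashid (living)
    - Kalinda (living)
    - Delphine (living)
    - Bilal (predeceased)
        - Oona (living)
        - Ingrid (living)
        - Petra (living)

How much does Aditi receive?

Aditi receives ₹108,000.

Perrin first takes ₹150,000, leaving a balance of ₹900,000. Perrin then takes two-fifths of the balance (₹360,000), for a total of ₹510,000. The remaining ₹540,000 passes to the descendants.
The descendants' portion (₹540,000) is divided into 5 shares of ₹108,000: Rashid, Kalinda, and Delphine each take ₹108,000; Mateus's ₹108,000 share passes to Mateus's issue; Bilal's ₹108,000 share passes to Bilal's issue.
Mateus's share (₹108,000) passes entirely to Aditi.
Bilal's share (₹108,000) is divided into 3 shares of ₹36,000: Oona, Ingrid, and Petra each take ₹36,000.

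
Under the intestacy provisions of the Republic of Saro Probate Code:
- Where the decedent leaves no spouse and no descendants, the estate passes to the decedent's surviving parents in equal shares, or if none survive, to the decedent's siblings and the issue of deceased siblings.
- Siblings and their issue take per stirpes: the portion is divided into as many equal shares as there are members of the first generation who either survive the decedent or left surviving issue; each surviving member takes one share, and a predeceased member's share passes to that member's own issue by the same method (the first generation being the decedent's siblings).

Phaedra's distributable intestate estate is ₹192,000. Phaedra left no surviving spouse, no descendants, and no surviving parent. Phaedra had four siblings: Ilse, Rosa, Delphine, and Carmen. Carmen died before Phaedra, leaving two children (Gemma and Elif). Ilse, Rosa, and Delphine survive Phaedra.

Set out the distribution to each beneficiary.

Ilse: ₹48,000; Rosa: ₹48,000; Delphine: ₹48,000; Gemma: ₹24,000; Elif: ₹24,000

The entire ₹192,000 passes to the siblings and their issue.
That amount (₹192,000) is divided into 4 shares of ₹48,000: Ilse, Rosa, and Delphine each take ₹48,000; Carmen's ₹48,000 share passes to Carmen's issue.
Carmen's share (₹48,000) is divided into 2 shares of ₹24,000: Gemma and Elif each take ₹24,000.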